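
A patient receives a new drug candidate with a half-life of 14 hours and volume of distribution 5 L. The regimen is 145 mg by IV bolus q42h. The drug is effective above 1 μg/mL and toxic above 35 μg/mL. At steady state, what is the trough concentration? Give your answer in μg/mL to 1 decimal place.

4.1 μg/mL

The dosing interval is 3 half-lives, so f = 2^(−3) = 0.125.
At steady state, R = 1/(1 − 0.125) = 8/7.
Single-dose peak C₀ = D/Vd = 145/5 = 29 μg/mL.
Steady-state peak Cmax,ss = C₀·R = 29 × 8/7 ≈ 33.143 μg/mL.
Steady-state trough Cmin,ss = Cmax,ss·f ≈ 33.143 × 0.125 ≈ 4.143 μg/mL.
Trough 4.1 μg/mL vs MEC 1 μg/mL: adequate.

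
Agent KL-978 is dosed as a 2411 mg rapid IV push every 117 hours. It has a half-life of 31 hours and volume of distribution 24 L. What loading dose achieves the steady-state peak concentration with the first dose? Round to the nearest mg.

2601 mg

f = (1/2)^(117/31) ≈ 0.073089; accumulation ratio R = 1/(1−f) ≈ 1.07885.
Loading dose to hit Cmax,ss on first dose: D_load = D_maint·R ≈ 2411 × 1.07885 ≈ 2601.11 mg.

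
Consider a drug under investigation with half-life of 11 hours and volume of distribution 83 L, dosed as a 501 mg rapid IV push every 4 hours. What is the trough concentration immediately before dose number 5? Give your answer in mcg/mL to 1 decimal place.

f = (1/2)^(τ/t½) = (1/2)^(4/11) ≈ 0.7772.
C₀ = D/Vd = 501/83 ≈ 6.036 mcg/mL.
Before the 5th dose, 4 doses have been given. Superposition: Cmin = C₀·(f + f² + … + f^4).
≈ 6.036 × (0.7772 + 0.6040 + 0.4695 + 0.3649) ≈ 6.036 × 2.2156 ≈ 13.373 mcg/mL.

13.4 mcg/mL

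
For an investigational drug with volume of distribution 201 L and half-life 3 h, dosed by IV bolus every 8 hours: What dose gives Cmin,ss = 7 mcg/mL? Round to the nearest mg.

7527 mg

τ/t½ = 8/3 ≈ 2.6667, so f = (1/2)^(8/3) ≈ 0.157490.
Cmin,ss = (D/Vd)·f/(1−f), so D = Cmin,ss·Vd·(1−f)/f.
D = 7 × 201 × (1−f)/f ≈ 7 × 201 × 5.34961 ≈ 7526.90 mg.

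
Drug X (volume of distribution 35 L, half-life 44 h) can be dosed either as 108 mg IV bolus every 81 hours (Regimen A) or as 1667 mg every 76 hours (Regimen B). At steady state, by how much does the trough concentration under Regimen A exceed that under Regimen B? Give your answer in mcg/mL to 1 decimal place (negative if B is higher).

Regimen A: f = (1/2)^(81/44) ≈ 0.2791; Cmin,ss = (108/35)·f/(1−f) ≈ 1.195 mcg/mL.
Regimen B: f = (1/2)^(76/44) ≈ 0.3020; Cmin,ss = (1667/35)·f/(1−f) ≈ 20.607 mcg/mL.
Difference ≈ 1.195 − 20.607 ≈ -19.412 mcg/mL.

-19.4 mcg/mL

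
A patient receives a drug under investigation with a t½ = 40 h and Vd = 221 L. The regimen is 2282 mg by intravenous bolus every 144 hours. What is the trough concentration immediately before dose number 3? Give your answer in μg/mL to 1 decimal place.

f = (1/2)^(τ/t½) = (1/2)^(144/40) ≈ 0.0825.
C₀ = D/Vd = 2282/221 ≈ 10.326 μg/mL.
Before the 3rd dose, 2 doses have been given. Superposition: Cmin = C₀·(f + f²).
≈ 10.326 × (0.0825 + 0.0068) ≈ 10.326 × 0.0893 ≈ 0.922 μg/mL.

0.9 μg/mL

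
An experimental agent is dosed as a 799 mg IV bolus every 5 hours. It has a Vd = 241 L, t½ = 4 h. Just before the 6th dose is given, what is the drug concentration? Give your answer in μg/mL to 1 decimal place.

f = (1/2)^(τ/t½) = (1/2)^(5/4) ≈ 0.4204.
C₀ = D/Vd = 799/241 ≈ 3.315 μg/mL.
Before the 6th dose, 5 doses have been given. Superposition: Cmin = C₀·(f + f² + … + f^5).
≈ 3.315 × (0.4204 + 0.1767 + 0.0743 + 0.0312 + 0.0131) ≈ 3.315 × 0.7157 ≈ 2.373 μg/mL.

2.4 μg/mL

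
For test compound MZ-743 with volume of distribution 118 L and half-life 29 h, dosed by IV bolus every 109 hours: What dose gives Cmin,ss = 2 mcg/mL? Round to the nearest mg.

τ/t½ = 109/29 ≈ 3.7586, so f = (1/2)^(109/29) ≈ 0.073883.
Cmin,ss = (D/Vd)·f/(1−f), so D = Cmin,ss·Vd·(1−f)/f.
D = 2 × 118 × (1−f)/f ≈ 2 × 118 × 12.53491 ≈ 2958.24 mg.

2958 mg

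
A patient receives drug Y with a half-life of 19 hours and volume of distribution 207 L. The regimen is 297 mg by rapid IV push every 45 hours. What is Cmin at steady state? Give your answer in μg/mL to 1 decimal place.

0.3 μg/mL

Over one 45-h interval, 45/19 ≈ 2.3684 half-lives elapse, leaving f ≈ 0.1937 of each dose.
Accumulation ratio R = 1/(1 − f) ≈ 1/0.8063 ≈ 1.2402.
Single-dose peak C₀ = D/Vd = 297/207 ≈ 1.435 μg/mL.
Steady-state peak Cmax,ss = C₀·R ≈ 1.435 × 1.2402 ≈ 1.780 μg/mL.
One interval later, Cmin,ss = Cmax,ss·e^(−kτ) ≈ 1.780 × 0.1937 ≈ 0.345 μg/mL.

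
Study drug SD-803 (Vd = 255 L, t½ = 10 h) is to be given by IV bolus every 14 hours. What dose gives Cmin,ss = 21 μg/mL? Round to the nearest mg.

τ/t½ = 14/10 ≈ 1.4, so f = (1/2)^(14/10) ≈ 0.378929.
Cmin,ss = (D/Vd)·f/(1−f), so D = Cmin,ss·Vd·(1−f)/f.
D = 21 × 255 × (1−f)/f ≈ 21 × 255 × 1.63902 ≈ 8776.95 mg.

8777 mg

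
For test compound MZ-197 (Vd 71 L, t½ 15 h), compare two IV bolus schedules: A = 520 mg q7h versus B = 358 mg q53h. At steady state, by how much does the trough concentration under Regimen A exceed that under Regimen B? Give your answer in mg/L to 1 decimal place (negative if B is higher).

Regimen A: f = (1/2)^(7/15) ≈ 0.7236; Cmin,ss = (520/71)·f/(1−f) ≈ 19.174 mg/L.
Regimen B: f = (1/2)^(53/15) ≈ 0.0864; Cmin,ss = (358/71)·f/(1−f) ≈ 0.477 mg/L.
Difference ≈ 19.174 − 0.477 ≈ 18.697 mg/L.

18.7 mg/L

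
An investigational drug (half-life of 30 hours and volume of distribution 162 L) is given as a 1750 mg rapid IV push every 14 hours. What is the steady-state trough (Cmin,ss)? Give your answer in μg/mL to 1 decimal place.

28.3 μg/mL

k = ln2/t½ = ln2/30 ≈ 0.023105 h⁻¹; fraction remaining f = e^(−kτ) = e^(−0.023105×14) ≈ 0.7236.
Single-dose peak C₀ = D/Vd = 1750/162 ≈ 10.802 μg/mL.
Steady-state trough Cmin,ss = C₀·f/(1−f) ≈ 10.802 × 0.7236/0.2764 ≈ 28.279 μg/mL.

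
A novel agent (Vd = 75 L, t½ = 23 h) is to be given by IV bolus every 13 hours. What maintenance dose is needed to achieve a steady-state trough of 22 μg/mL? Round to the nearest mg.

791 mg

τ/t½ = 13/23 ≈ 0.56522, so f = (1/2)^(13/23) ≈ 0.675854.
Cmin,ss = (D/Vd)·f/(1−f), so D = Cmin,ss·Vd·(1−f)/f.
D = 22 × 75 × (1−f)/f ≈ 22 × 75 × 0.47961 ≈ 791.36 mg.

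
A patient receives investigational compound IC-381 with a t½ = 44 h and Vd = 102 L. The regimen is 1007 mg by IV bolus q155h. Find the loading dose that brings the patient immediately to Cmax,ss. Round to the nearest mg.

1103 mg

f = (1/2)^(155/44) ≈ 0.087007; accumulation ratio R = 1/(1−f) ≈ 1.09530.
Loading dose to hit Cmax,ss on first dose: D_load = D_maint·R ≈ 1007 × 1.09530 ≈ 1102.97 mg.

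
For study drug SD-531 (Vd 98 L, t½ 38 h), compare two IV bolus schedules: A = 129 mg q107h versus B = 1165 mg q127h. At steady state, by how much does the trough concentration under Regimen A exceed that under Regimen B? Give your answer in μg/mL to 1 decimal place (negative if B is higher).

Regimen A: f = (1/2)^(107/38) ≈ 0.1420; Cmin,ss = (129/98)·f/(1−f) ≈ 0.218 μg/mL.
Regimen B: f = (1/2)^(127/38) ≈ 0.0986; Cmin,ss = (1165/98)·f/(1−f) ≈ 1.300 μg/mL.
Difference ≈ 0.218 − 1.300 ≈ -1.082 μg/mL.

-1.1 μg/mL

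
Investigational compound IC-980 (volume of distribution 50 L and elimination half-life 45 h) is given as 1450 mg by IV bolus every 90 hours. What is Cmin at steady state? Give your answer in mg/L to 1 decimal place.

The dosing interval is 2 half-lives, so f = 2^(−2) = 0.25.
At steady state, R = 1/(1 − 0.25) = 4/3.
Single-dose peak C₀ = D/Vd = 1450/50 = 29 mg/L.
Steady-state peak Cmax,ss = C₀·R = 29 × 4/3 ≈ 38.667 mg/L.
Steady-state trough Cmin,ss = Cmax,ss·f ≈ 38.667 × 0.25 ≈ 9.667 mg/L.

9.7 mg/L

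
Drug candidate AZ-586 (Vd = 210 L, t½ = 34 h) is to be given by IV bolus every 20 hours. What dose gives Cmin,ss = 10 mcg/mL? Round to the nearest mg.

1057 mg

τ/t½ = 20/34 ≈ 0.58824, so f = (1/2)^(20/34) ≈ 0.665156.
Cmin,ss = (D/Vd)·f/(1−f), so D = Cmin,ss·Vd·(1−f)/f.
D = 10 × 210 × (1−f)/f ≈ 10 × 210 × 0.50341 ≈ 1057.16 mg.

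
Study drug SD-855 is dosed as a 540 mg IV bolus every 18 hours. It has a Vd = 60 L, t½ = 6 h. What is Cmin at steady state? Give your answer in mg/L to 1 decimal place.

1.3 mg/L

The dosing interval is 3 half-lives, so f = 2^(−3) = 0.125.
Accumulation ratio R = 1/(1 − f) = 1/0.875 = 8/7.
Single-dose peak C₀ = D/Vd = 540/60 = 9 mg/L.
Steady-state peak Cmax,ss = C₀·R = 9 × 8/7 ≈ 10.286 mg/L.
Steady-state trough Cmin,ss = Cmax,ss·f ≈ 10.286 × 0.125 ≈ 1.286 mg/L.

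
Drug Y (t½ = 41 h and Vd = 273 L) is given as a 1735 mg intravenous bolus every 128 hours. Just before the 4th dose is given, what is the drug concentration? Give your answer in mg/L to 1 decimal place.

f = (1/2)^(τ/t½) = (1/2)^(128/41) ≈ 0.1149.
C₀ = D/Vd = 1735/273 ≈ 6.355 mg/L.
Before the 4th dose, 3 doses have been given. Superposition: Cmin = C₀·(f + f² + … + f^3).
≈ 6.355 × (0.1149 + 0.0132 + 0.0015) ≈ 6.355 × 0.1296 ≈ 0.824 mg/L.

0.8 mg/L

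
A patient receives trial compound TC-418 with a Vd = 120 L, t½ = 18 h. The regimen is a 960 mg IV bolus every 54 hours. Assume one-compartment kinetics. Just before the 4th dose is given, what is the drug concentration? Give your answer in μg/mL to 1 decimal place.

1.1 μg/mL

f = (1/2)^(τ/t½) = (1/2)^(54/18) ≈ 0.1250.
C₀ = D/Vd = 960/120 ≈ 8.000 μg/mL.
Before the 4th dose, 3 doses have been given. Superposition: Cmin = C₀·(f + f² + … + f^3).
≈ 8.000 × (0.1250 + 0.0156 + 0.0020) ≈ 8.000 × 0.1426 ≈ 1.141 μg/mL.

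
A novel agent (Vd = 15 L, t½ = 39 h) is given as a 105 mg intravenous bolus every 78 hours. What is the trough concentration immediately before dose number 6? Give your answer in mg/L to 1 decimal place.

f = (1/2)^(τ/t½) = (1/2)^(78/39) ≈ 0.2500.
C₀ = D/Vd = 105/15 ≈ 7.000 mg/L.
Before the 6th dose, 5 doses have been given. Superposition: Cmin = C₀·(f + f² + … + f^5).
≈ 7.000 × (0.2500 + 0.0625 + 0.0156 + 0.0039 + 0.0010) ≈ 7.000 × 0.3330 ≈ 2.331 mg/L.

2.3 mg/L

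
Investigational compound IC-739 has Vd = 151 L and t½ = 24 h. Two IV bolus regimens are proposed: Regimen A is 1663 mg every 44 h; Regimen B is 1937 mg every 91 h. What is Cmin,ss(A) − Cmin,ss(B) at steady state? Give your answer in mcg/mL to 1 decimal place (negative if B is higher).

3.3 mcg/mL

Regimen A: f = (1/2)^(44/24) ≈ 0.2806; Cmin,ss = (1663/151)·f/(1−f) ≈ 4.296 mcg/mL.
Regimen B: f = (1/2)^(91/24) ≈ 0.0722; Cmin,ss = (1937/151)·f/(1−f) ≈ 0.998 mcg/mL.
Difference ≈ 4.296 − 0.998 ≈ 3.298 mcg/mL.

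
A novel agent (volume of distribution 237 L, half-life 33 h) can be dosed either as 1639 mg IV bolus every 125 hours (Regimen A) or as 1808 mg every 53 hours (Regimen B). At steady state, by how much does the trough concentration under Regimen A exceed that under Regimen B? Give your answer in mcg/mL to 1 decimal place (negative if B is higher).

-3.2 mcg/mL

Regimen A: f = (1/2)^(125/33) ≈ 0.0724; Cmin,ss = (1639/237)·f/(1−f) ≈ 0.540 mcg/mL.
Regimen B: f = (1/2)^(53/33) ≈ 0.3285; Cmin,ss = (1808/237)·f/(1−f) ≈ 3.732 mcg/mL.
Difference ≈ 0.540 − 3.732 ≈ -3.192 mcg/mL.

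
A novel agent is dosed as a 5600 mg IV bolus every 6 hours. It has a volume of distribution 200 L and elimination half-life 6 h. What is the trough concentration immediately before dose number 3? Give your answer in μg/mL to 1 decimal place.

21.0 μg/mL

f = (1/2)^(τ/t½) = (1/2)^(6/6) ≈ 0.5000.
C₀ = D/Vd = 5600/200 ≈ 28.000 μg/mL.
Before the 3rd dose, 2 doses have been given. Superposition: Cmin = C₀·(f + f²).
≈ 28.000 × (0.5000 + 0.2500) ≈ 28.000 × 0.7500 ≈ 21.000 μg/mL.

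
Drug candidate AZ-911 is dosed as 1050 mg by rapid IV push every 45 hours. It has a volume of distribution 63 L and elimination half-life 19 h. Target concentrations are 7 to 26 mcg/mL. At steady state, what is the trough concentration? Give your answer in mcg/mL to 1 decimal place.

Over one 45-h interval, 45/19 ≈ 2.3684 half-lives elapse, leaving f ≈ 0.1937 of each dose.
Accumulation ratio R = 1/(1 − f) ≈ 1/0.8063 ≈ 1.2402.
Each bolus raises the concentration by D/Vd = 1050/63 ≈ 16.667 mcg/mL.
Cmax,ss = C₀/(1 − f) ≈ 16.667/0.8063 ≈ 20.671 mcg/mL.
One interval later, Cmin,ss = Cmax,ss·e^(−kτ) ≈ 20.671 × 0.1937 ≈ 4.004 mcg/mL.
Trough 4.0 mcg/mL vs MEC 7 mcg/mL: subtherapeutic.

4.0 mcg/mL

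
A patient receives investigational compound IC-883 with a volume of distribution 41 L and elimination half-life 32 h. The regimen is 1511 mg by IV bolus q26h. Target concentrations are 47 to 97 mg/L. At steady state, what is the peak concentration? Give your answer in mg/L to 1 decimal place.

85.6 mg/L

τ/t½ = 26/32 ≈ 0.8125, so fraction remaining f = (1/2)^(26/32) ≈ 0.5694.
At steady state, accumulation factor R = 1/(1 − e^(−kτ)) ≈ 2.3223.
Each bolus raises the concentration by D/Vd = 1511/41 ≈ 36.854 mg/L.
Steady-state peak Cmax,ss = C₀·R ≈ 36.854 × 2.3223 ≈ 85.586 mg/L.
Peak 85.6 mg/L vs MTC 97 mg/L: below toxic threshold.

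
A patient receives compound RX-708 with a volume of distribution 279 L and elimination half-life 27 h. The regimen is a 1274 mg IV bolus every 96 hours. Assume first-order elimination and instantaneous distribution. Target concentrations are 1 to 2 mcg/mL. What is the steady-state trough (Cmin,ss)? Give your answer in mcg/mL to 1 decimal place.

0.4 mcg/mL

τ/t½ = 96/27 ≈ 3.5556, so fraction remaining f = (1/2)^(96/27) ≈ 0.0850.
Accumulation ratio R = 1/(1 − f) ≈ 1/0.9150 ≈ 1.0929.
Single-dose peak C₀ = D/Vd = 1274/279 ≈ 4.566 mcg/mL.
Cmax,ss = C₀/(1 − f) ≈ 4.566/0.9150 ≈ 4.990 mcg/mL.
One interval later, Cmin,ss = Cmax,ss·e^(−kτ) ≈ 4.990 × 0.0850 ≈ 0.424 mcg/mL.
Trough 0.4 mcg/mL vs MEC 1 mcg/mL: subtherapeutic.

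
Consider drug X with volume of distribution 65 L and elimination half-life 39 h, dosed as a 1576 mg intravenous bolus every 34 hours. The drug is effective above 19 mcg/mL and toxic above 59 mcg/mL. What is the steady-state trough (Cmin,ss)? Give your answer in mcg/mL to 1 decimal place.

k = ln2/t½ = ln2/39 ≈ 0.017773 h⁻¹; fraction remaining f = e^(−kτ) = e^(−0.017773×34) ≈ 0.5465.
Single-dose peak C₀ = D/Vd = 1576/65 ≈ 24.246 mcg/mL.
Steady-state trough Cmin,ss = C₀·f/(1−f) ≈ 24.246 × 0.5465/0.4535 ≈ 29.218 mcg/mL.
Trough 29.2 mcg/mL vs MEC 19 mcg/mL: adequate.

29.2 mcg/mL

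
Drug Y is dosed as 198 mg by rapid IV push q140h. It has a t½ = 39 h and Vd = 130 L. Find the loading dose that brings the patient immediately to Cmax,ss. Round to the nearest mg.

f = (1/2)^(140/39) ≈ 0.083058; accumulation ratio R = 1/(1−f) ≈ 1.09058.
Loading dose to hit Cmax,ss on first dose: D_load = D_maint·R ≈ 198 × 1.09058 ≈ 215.93 mg.

216 mg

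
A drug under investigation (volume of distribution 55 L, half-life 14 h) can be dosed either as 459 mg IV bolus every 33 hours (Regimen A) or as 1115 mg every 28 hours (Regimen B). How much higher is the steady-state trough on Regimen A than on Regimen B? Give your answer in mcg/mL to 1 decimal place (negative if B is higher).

Regimen A: f = (1/2)^(33/14) ≈ 0.1952; Cmin,ss = (459/55)·f/(1−f) ≈ 2.024 mcg/mL.
Regimen B: f = (1/2)^(28/14) ≈ 0.2500; Cmin,ss = (1115/55)·f/(1−f) ≈ 6.758 mcg/mL.
Difference ≈ 2.024 − 6.758 ≈ -4.734 mcg/mL.

-4.7 mcg/mL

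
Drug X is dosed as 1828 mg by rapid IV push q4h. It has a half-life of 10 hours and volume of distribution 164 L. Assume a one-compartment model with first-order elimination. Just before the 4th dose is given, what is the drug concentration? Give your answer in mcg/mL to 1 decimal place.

f = (1/2)^(τ/t½) = (1/2)^(4/10) ≈ 0.7579.
C₀ = D/Vd = 1828/164 ≈ 11.146 mcg/mL.
Before the 4th dose, 3 doses have been given. Superposition: Cmin = C₀·(f + f² + … + f^3).
≈ 11.146 × (0.7579 + 0.5744 + 0.4353) ≈ 11.146 × 1.7676 ≈ 19.702 mcg/mL.

19.7 mcg/mL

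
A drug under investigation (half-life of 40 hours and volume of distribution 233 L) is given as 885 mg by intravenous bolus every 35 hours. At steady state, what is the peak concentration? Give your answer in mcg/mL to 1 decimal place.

Over one 35-h interval, 35/40 ≈ 0.875 half-lives elapse, leaving f ≈ 0.5453 of each dose.
At steady state, accumulation factor R = 1/(1 − e^(−kτ)) ≈ 2.1993.
Each bolus raises the concentration by D/Vd = 885/233 ≈ 3.798 mcg/mL.
Cmax,ss = C₀/(1 − f) ≈ 3.798/0.4547 ≈ 8.353 mcg/mL.

8.4 mcg/mL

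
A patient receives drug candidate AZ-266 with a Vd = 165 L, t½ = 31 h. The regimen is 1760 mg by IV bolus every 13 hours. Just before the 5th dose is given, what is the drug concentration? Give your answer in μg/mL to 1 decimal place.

21.7 μg/mL

f = (1/2)^(τ/t½) = (1/2)^(13/31) ≈ 0.7478.
C₀ = D/Vd = 1760/165 ≈ 10.667 μg/mL.
Before the 5th dose, 4 doses have been given. Superposition: Cmin = C₀·(f + f² + … + f^4).
≈ 10.667 × (0.7478 + 0.5592 + 0.4182 + 0.3127) ≈ 10.667 × 2.0379 ≈ 21.738 μg/mL.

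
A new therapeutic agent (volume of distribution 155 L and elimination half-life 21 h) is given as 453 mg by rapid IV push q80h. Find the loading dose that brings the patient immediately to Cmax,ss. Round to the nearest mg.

f = (1/2)^(80/21) ≈ 0.071321; accumulation ratio R = 1/(1−f) ≈ 1.07680.
Loading dose to hit Cmax,ss on first dose: D_load = D_maint·R ≈ 453 × 1.07680 ≈ 487.79 mg.

488 mg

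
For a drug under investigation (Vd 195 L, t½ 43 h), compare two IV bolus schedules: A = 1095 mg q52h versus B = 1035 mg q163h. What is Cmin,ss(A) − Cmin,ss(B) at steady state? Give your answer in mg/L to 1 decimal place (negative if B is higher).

3.9 mg/L

Regimen A: f = (1/2)^(52/43) ≈ 0.4325; Cmin,ss = (1095/195)·f/(1−f) ≈ 4.280 mg/L.
Regimen B: f = (1/2)^(163/43) ≈ 0.0723; Cmin,ss = (1035/195)·f/(1−f) ≈ 0.414 mg/L.
Difference ≈ 4.280 − 0.414 ≈ 3.866 mg/L.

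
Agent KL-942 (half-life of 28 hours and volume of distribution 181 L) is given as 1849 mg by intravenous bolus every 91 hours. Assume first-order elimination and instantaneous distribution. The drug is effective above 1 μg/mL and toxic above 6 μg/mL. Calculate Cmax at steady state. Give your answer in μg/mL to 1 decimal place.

11.4 μg/mL

Over one 91-h interval, 91/28 ≈ 3.25 half-lives elapse, leaving f ≈ 0.1051 of each dose.
Accumulation ratio R = 1/(1 − f) ≈ 1/0.8949 ≈ 1.1174.
Each bolus raises the concentration by D/Vd = 1849/181 ≈ 10.215 μg/mL.
Steady-state peak Cmax,ss = C₀·R ≈ 10.215 × 1.1174 ≈ 11.414 μg/mL.
Peak 11.4 μg/mL vs MTC 6 μg/mL: exceeds toxic threshold.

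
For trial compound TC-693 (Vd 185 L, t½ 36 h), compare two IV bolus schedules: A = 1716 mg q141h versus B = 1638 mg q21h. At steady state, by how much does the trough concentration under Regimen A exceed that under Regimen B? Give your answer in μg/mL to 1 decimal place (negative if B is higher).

Regimen A: f = (1/2)^(141/36) ≈ 0.0662; Cmin,ss = (1716/185)·f/(1−f) ≈ 0.658 μg/mL.
Regimen B: f = (1/2)^(21/36) ≈ 0.6674; Cmin,ss = (1638/185)·f/(1−f) ≈ 17.767 μg/mL.
Difference ≈ 0.658 − 17.767 ≈ -17.109 μg/mL.

-17.1 μg/mL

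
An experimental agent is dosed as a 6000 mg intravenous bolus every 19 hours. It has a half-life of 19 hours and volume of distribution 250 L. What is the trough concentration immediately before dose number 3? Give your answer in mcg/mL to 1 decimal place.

f = (1/2)^(τ/t½) = (1/2)^(19/19) ≈ 0.5000.
C₀ = D/Vd = 6000/250 ≈ 24.000 mcg/mL.
Before the 3rd dose, 2 doses have been given. Superposition: Cmin = C₀·(f + f²).
≈ 24.000 × (0.5000 + 0.2500) ≈ 24.000 × 0.7500 ≈ 18.000 mcg/mL.

18.0 mcg/mL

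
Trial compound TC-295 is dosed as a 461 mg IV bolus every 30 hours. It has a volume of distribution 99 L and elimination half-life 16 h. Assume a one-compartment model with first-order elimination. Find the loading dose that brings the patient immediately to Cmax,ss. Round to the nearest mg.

634 mg

f = (1/2)^(30/16) ≈ 0.272627; accumulation ratio R = 1/(1−f) ≈ 1.37481.
Loading dose to hit Cmax,ss on first dose: D_load = D_maint·R ≈ 461 × 1.37481 ≈ 633.79 mg.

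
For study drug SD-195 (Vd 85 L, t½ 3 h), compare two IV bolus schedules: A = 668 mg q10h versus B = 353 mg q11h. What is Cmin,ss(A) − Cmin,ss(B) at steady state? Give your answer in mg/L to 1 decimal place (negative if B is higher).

Regimen A: f = (1/2)^(10/3) ≈ 0.0992; Cmin,ss = (668/85)·f/(1−f) ≈ 0.865 mg/L.
Regimen B: f = (1/2)^(11/3) ≈ 0.0787; Cmin,ss = (353/85)·f/(1−f) ≈ 0.355 mg/L.
Difference ≈ 0.865 − 0.355 ≈ 0.510 mg/L.

0.5 mg/L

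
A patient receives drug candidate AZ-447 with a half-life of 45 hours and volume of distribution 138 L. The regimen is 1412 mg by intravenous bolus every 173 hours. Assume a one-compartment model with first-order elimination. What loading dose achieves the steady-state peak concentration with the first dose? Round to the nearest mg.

f = (1/2)^(173/45) ≈ 0.069616; accumulation ratio R = 1/(1−f) ≈ 1.07483.
Loading dose to hit Cmax,ss on first dose: D_load = D_maint·R ≈ 1412 × 1.07483 ≈ 1517.66 mg.

1518 mg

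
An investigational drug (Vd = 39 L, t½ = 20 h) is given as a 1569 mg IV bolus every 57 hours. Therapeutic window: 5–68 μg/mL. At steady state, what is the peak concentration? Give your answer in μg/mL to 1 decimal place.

46.7 μg/mL

Over one 57-h interval, 57/20 ≈ 2.85 half-lives elapse, leaving f ≈ 0.1387 of each dose.
Accumulation ratio R = 1/(1 − f) ≈ 1/0.8613 ≈ 1.1610.
Each bolus raises the concentration by D/Vd = 1569/39 ≈ 40.231 μg/mL.
Cmax,ss = C₀/(1 − f) ≈ 40.231/0.8613 ≈ 46.710 μg/mL.
Peak 46.7 μg/mL vs MTC 68 μg/mL: below toxic threshold.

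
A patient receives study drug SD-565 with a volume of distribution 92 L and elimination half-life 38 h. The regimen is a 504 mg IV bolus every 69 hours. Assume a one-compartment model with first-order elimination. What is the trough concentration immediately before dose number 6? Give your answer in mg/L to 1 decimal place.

2.2 mg/L

f = (1/2)^(τ/t½) = (1/2)^(69/38) ≈ 0.2840.
C₀ = D/Vd = 504/92 ≈ 5.478 mg/L.
Before the 6th dose, 5 doses have been given. Superposition: Cmin = C₀·(f + f² + … + f^5).
≈ 5.478 × (0.2840 + 0.0807 + 0.0229 + 0.0065 + 0.0018) ≈ 5.478 × 0.3959 ≈ 2.169 mg/L.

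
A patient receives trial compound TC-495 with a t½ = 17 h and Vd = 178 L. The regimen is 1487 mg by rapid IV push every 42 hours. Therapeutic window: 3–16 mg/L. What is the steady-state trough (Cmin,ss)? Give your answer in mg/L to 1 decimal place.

1.8 mg/L

τ/t½ = 42/17 ≈ 2.4706, so fraction remaining f = (1/2)^(42/17) ≈ 0.1804.
Accumulation ratio R = 1/(1 − f) ≈ 1/0.8196 ≈ 1.2201.
Single-dose peak C₀ = D/Vd = 1487/178 ≈ 8.354 mg/L.
Cmax,ss = C₀/(1 − f) ≈ 8.354/0.8196 ≈ 10.193 mg/L.
Steady-state trough Cmin,ss = Cmax,ss·f ≈ 10.193 × 0.1804 ≈ 1.839 mg/L.
Trough 1.8 mg/L vs MEC 3 mg/L: subtherapeutic.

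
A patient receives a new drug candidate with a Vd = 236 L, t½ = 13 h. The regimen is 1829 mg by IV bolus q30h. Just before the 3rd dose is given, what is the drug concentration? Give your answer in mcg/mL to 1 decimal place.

1.9 mcg/mL

f = (1/2)^(τ/t½) = (1/2)^(30/13) ≈ 0.2020.
C₀ = D/Vd = 1829/236 ≈ 7.750 mcg/mL.
Before the 3rd dose, 2 doses have been given. Superposition: Cmin = C₀·(f + f²).
≈ 7.750 × (0.2020 + 0.0408) ≈ 7.750 × 0.2428 ≈ 1.882 mcg/mL.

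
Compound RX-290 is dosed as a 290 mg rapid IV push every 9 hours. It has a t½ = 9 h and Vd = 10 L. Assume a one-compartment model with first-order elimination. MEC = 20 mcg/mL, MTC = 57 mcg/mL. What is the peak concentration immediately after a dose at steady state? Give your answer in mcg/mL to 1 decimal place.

58.0 mcg/mL

τ = 9 h = 1 half-life, so f = (1/2)^1 = 0.5.
Accumulation ratio R = 1/(1 − f) = 1/0.5 = 2/1.
Single-dose peak C₀ = D/Vd = 290/10 = 29 mcg/mL.
Steady-state peak Cmax,ss = C₀·R = 29 × 2/1 ≈ 58.000 mcg/mL.
Peak 58.0 mcg/mL vs MTC 57 mcg/mL: exceeds toxic threshold.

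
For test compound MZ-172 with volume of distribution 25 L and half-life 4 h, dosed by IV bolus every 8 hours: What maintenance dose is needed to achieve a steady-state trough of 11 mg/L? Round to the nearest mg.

τ/t½ = 8/4 ≈ 2, so f = (1/2)^(8/4) ≈ 0.250000.
Cmin,ss = (D/Vd)·f/(1−f), so D = Cmin,ss·Vd·(1−f)/f.
D = 11 × 25 × (1−f)/f ≈ 11 × 25 × 3.00000 ≈ 825.00 mg.

825 mg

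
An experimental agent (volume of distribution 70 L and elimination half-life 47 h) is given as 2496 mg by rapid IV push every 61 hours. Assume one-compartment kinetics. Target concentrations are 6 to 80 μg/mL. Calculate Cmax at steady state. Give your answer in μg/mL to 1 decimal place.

k = ln2/t½ = ln2/47 ≈ 0.014748 h⁻¹; fraction remaining f = e^(−kτ) = e^(−0.014748×61) ≈ 0.4067.
At steady state, accumulation factor R = 1/(1 − e^(−kτ)) ≈ 1.6855.
Single-dose peak C₀ = D/Vd = 2496/70 ≈ 35.657 μg/mL.
Steady-state peak Cmax,ss = C₀·R ≈ 35.657 × 1.6855 ≈ 60.100 μg/mL.
Peak 60.1 μg/mL vs MTC 80 μg/mL: below toxic threshold.

60.1 μg/mL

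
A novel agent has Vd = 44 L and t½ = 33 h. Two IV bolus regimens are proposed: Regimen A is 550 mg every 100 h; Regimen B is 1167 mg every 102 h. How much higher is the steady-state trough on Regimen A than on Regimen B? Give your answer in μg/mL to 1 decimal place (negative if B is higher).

Regimen A: f = (1/2)^(100/33) ≈ 0.1224; Cmin,ss = (550/44)·f/(1−f) ≈ 1.743 μg/mL.
Regimen B: f = (1/2)^(102/33) ≈ 0.1174; Cmin,ss = (1167/44)·f/(1−f) ≈ 3.528 μg/mL.
Difference ≈ 1.743 − 3.528 ≈ -1.785 μg/mL.

-1.8 μg/mL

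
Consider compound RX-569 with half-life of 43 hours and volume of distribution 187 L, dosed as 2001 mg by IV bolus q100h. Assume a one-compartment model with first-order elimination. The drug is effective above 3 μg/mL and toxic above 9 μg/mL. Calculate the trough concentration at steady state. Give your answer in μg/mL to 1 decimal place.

2.7 μg/mL

k = ln2/t½ = ln2/43 ≈ 0.016120 h⁻¹; fraction remaining f = e^(−kτ) = e^(−0.016120×100) ≈ 0.1995.
Accumulation ratio R = 1/(1 − f) ≈ 1/0.8005 ≈ 1.2492.
Each bolus raises the concentration by D/Vd = 2001/187 ≈ 10.701 μg/mL.
Steady-state peak Cmax,ss = C₀·R ≈ 10.701 × 1.2492 ≈ 13.368 μg/mL.
Steady-state trough Cmin,ss = Cmax,ss·f ≈ 13.368 × 0.1995 ≈ 2.667 μg/mL.
Trough 2.7 μg/mL vs MEC 3 μg/mL: subtherapeutic.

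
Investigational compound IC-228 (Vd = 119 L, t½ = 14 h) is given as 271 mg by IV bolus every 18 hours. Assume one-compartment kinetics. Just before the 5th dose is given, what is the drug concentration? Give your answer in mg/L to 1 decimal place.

f = (1/2)^(τ/t½) = (1/2)^(18/14) ≈ 0.4102.
C₀ = D/Vd = 271/119 ≈ 2.277 mg/L.
Before the 5th dose, 4 doses have been given. Superposition: Cmin = C₀·(f + f² + … + f^4).
≈ 2.277 × (0.4102 + 0.1683 + 0.0690 + 0.0283) ≈ 2.277 × 0.6758 ≈ 1.539 mg/L.

1.5 mg/L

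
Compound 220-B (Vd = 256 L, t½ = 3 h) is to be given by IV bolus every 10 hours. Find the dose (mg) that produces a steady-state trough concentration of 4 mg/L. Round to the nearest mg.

τ/t½ = 10/3 ≈ 3.3333, so f = (1/2)^(10/3) ≈ 0.099213.
Cmin,ss = (D/Vd)·f/(1−f), so D = Cmin,ss·Vd·(1−f)/f.
D = 4 × 256 × (1−f)/f ≈ 4 × 256 × 9.07932 ≈ 9297.22 mg.

9297 mg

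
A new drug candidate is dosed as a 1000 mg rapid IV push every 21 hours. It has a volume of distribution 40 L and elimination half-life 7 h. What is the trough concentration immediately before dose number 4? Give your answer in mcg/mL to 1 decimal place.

3.6 mcg/mL

f = (1/2)^(τ/t½) = (1/2)^(21/7) ≈ 0.1250.
C₀ = D/Vd = 1000/40 ≈ 25.000 mcg/mL.
Before the 4th dose, 3 doses have been given. Superposition: Cmin = C₀·(f + f² + … + f^3).
≈ 25.000 × (0.1250 + 0.0156 + 0.0020) ≈ 25.000 × 0.1426 ≈ 3.565 mcg/mL.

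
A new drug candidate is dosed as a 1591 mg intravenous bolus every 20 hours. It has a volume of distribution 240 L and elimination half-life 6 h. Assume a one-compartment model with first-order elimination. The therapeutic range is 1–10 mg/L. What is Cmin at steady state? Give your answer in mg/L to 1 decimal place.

k = ln2/t½ = ln2/6 ≈ 0.115525 h⁻¹; fraction remaining f = e^(−kτ) = e^(−0.115525×20) ≈ 0.0992.
At steady state, accumulation factor R = 1/(1 − e^(−kτ)) ≈ 1.1101.
Single-dose peak C₀ = D/Vd = 1591/240 ≈ 6.629 mg/L.
Cmax,ss = C₀/(1 − f) ≈ 6.629/0.9008 ≈ 7.359 mg/L.
Steady-state trough Cmin,ss = Cmax,ss·f ≈ 7.359 × 0.0992 ≈ 0.730 mg/L.
Trough 0.7 mg/L vs MEC 1 mg/L: subtherapeutic.

0.7 mg/L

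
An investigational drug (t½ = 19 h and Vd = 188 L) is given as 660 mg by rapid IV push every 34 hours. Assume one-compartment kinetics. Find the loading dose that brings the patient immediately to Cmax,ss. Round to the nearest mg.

929 mg

f = (1/2)^(34/19) ≈ 0.289278; accumulation ratio R = 1/(1−f) ≈ 1.40702.
Loading dose to hit Cmax,ss on first dose: D_load = D_maint·R ≈ 660 × 1.40702 ≈ 928.63 mg.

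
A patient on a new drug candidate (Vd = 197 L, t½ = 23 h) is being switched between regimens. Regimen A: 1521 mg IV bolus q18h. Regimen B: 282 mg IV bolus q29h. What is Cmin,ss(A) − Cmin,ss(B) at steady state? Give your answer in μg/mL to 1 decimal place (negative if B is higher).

9.7 μg/mL

Regimen A: f = (1/2)^(18/23) ≈ 0.5813; Cmin,ss = (1521/197)·f/(1−f) ≈ 10.719 μg/mL.
Regimen B: f = (1/2)^(29/23) ≈ 0.4173; Cmin,ss = (282/197)·f/(1−f) ≈ 1.025 μg/mL.
Difference ≈ 10.719 − 1.025 ≈ 9.694 μg/mL.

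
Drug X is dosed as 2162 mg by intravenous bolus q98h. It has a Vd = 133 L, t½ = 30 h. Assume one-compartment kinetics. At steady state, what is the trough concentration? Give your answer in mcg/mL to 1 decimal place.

1.9 mcg/mL

τ/t½ = 98/30 ≈ 3.2667, so fraction remaining f = (1/2)^(98/30) ≈ 0.1039.
At steady state, accumulation factor R = 1/(1 − e^(−kτ)) ≈ 1.1159.
Each bolus raises the concentration by D/Vd = 2162/133 ≈ 16.256 mcg/mL.
Cmax,ss = C₀/(1 − f) ≈ 16.256/0.8961 ≈ 18.141 mcg/mL.
Steady-state trough Cmin,ss = Cmax,ss·f ≈ 18.141 × 0.1039 ≈ 1.885 mcg/mL.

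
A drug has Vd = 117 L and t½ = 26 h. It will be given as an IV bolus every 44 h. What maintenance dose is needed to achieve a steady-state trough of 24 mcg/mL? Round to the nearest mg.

τ/t½ = 44/26 ≈ 1.6923, so f = (1/2)^(44/26) ≈ 0.309432.
Cmin,ss = (D/Vd)·f/(1−f), so D = Cmin,ss·Vd·(1−f)/f.
D = 24 × 117 × (1−f)/f ≈ 24 × 117 × 2.23173 ≈ 6266.70 mg.

6267 mg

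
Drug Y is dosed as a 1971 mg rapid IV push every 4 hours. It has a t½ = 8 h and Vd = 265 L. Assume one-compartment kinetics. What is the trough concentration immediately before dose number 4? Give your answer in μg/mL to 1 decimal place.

f = (1/2)^(τ/t½) = (1/2)^(4/8) ≈ 0.7071.
C₀ = D/Vd = 1971/265 ≈ 7.438 μg/mL.
Before the 4th dose, 3 doses have been given. Superposition: Cmin = C₀·(f + f² + … + f^3).
≈ 7.438 × (0.7071 + 0.5000 + 0.3535) ≈ 7.438 × 1.5606 ≈ 11.608 μg/mL.

11.6 μg/mL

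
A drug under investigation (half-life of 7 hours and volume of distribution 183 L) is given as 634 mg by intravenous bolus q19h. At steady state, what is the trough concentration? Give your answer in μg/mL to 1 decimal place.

Over one 19-h interval, 19/7 ≈ 2.7143 half-lives elapse, leaving f ≈ 0.1524 of each dose.
Accumulation ratio R = 1/(1 − f) ≈ 1/0.8476 ≈ 1.1798.
Each bolus raises the concentration by D/Vd = 634/183 ≈ 3.464 μg/mL.
Cmax,ss = C₀/(1 − f) ≈ 3.464/0.8476 ≈ 4.087 μg/mL.
One interval later, Cmin,ss = Cmax,ss·e^(−kτ) ≈ 4.087 × 0.1524 ≈ 0.623 μg/mL.

0.6 μg/mL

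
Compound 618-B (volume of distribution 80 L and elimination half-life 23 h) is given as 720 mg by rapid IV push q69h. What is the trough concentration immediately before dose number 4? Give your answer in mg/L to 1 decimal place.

1.3 mg/L

f = (1/2)^(τ/t½) = (1/2)^(69/23) ≈ 0.1250.
C₀ = D/Vd = 720/80 ≈ 9.000 mg/L.
Before the 4th dose, 3 doses have been given. Superposition: Cmin = C₀·(f + f² + … + f^3).
≈ 9.000 × (0.1250 + 0.0156 + 0.0020) ≈ 9.000 × 0.1426 ≈ 1.283 mg/L.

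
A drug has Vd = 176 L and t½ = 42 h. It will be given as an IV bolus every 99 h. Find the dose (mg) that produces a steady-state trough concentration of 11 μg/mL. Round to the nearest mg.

7983 mg

τ/t½ = 99/42 ≈ 2.3571, so f = (1/2)^(99/42) ≈ 0.195177.
Cmin,ss = (D/Vd)·f/(1−f), so D = Cmin,ss·Vd·(1−f)/f.
D = 11 × 176 × (1−f)/f ≈ 11 × 176 × 4.12355 ≈ 7983.19 mg.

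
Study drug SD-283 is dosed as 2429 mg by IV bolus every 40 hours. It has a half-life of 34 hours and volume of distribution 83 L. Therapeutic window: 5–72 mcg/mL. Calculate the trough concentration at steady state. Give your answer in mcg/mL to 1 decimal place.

23.2 mcg/mL

Over one 40-h interval, 40/34 ≈ 1.1765 half-lives elapse, leaving f ≈ 0.4424 of each dose.
Each bolus raises the concentration by D/Vd = 2429/83 ≈ 29.265 mcg/mL.
Steady-state trough Cmin,ss = C₀·f/(1−f) ≈ 29.265 × 0.4424/0.5576 ≈ 23.219 mcg/mL.
Trough 23.2 mcg/mL vs MEC 5 mcg/mL: adequate.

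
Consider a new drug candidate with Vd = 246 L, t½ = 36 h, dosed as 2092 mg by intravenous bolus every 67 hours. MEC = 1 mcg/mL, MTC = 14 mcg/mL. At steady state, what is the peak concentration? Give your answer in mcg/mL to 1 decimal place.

k = ln2/t½ = ln2/36 ≈ 0.019254 h⁻¹; fraction remaining f = e^(−kτ) = e^(−0.019254×67) ≈ 0.2753.
Accumulation ratio R = 1/(1 − f) ≈ 1/0.7247 ≈ 1.3799.
Each bolus raises the concentration by D/Vd = 2092/246 ≈ 8.504 mcg/mL.
Cmax,ss = C₀/(1 − f) ≈ 8.504/0.7247 ≈ 11.735 mcg/mL.
Peak 11.7 mcg/mL vs MTC 14 mcg/mL: below toxic threshold.

11.7 mcg/mL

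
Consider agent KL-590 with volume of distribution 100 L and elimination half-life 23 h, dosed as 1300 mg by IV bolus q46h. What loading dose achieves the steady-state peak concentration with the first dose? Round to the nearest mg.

f = (1/2)^(46/23) ≈ 0.250000; accumulation ratio R = 1/(1−f) ≈ 1.33333.
Loading dose to hit Cmax,ss on first dose: D_load = D_maint·R ≈ 1300 × 1.33333 ≈ 1733.33 mg.

1733 mg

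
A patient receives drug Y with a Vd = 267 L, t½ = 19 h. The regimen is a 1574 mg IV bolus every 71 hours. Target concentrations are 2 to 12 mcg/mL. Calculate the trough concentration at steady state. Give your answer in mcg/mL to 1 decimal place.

0.5 mcg/mL

τ/t½ = 71/19 ≈ 3.7368, so fraction remaining f = (1/2)^(71/19) ≈ 0.0750.
Accumulation ratio R = 1/(1 − f) ≈ 1/0.9250 ≈ 1.0811.
Single-dose peak C₀ = D/Vd = 1574/267 ≈ 5.895 mcg/mL.
Cmax,ss = C₀/(1 − f) ≈ 5.895/0.9250 ≈ 6.373 mcg/mL.
One interval later, Cmin,ss = Cmax,ss·e^(−kτ) ≈ 6.373 × 0.0750 ≈ 0.478 mcg/mL.
Trough 0.5 mcg/mL vs MEC 2 mcg/mL: subtherapeutic.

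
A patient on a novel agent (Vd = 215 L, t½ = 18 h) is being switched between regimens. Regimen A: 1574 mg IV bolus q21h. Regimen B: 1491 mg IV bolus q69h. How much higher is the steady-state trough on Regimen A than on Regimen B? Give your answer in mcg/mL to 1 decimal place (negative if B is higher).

Regimen A: f = (1/2)^(21/18) ≈ 0.4454; Cmin,ss = (1574/215)·f/(1−f) ≈ 5.879 mcg/mL.
Regimen B: f = (1/2)^(69/18) ≈ 0.0702; Cmin,ss = (1491/215)·f/(1−f) ≈ 0.524 mcg/mL.
Difference ≈ 5.879 − 0.524 ≈ 5.355 mcg/mL.

5.4 mcg/mL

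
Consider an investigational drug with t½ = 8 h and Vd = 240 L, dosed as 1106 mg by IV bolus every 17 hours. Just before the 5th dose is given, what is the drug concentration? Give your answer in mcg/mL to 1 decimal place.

1.4 mcg/mL

f = (1/2)^(τ/t½) = (1/2)^(17/8) ≈ 0.2293.
C₀ = D/Vd = 1106/240 ≈ 4.608 mcg/mL.
Before the 5th dose, 4 doses have been given. Superposition: Cmin = C₀·(f + f² + … + f^4).
≈ 4.608 × (0.2293 + 0.0526 + 0.0121 + 0.0028) ≈ 4.608 × 0.2968 ≈ 1.368 mcg/mL.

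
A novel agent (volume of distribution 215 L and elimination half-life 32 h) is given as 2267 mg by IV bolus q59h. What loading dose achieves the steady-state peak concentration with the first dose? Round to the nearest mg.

3142 mg

f = (1/2)^(59/32) ≈ 0.278597; accumulation ratio R = 1/(1−f) ≈ 1.38619.
Loading dose to hit Cmax,ss on first dose: D_load = D_maint·R ≈ 2267 × 1.38619 ≈ 3142.49 mg.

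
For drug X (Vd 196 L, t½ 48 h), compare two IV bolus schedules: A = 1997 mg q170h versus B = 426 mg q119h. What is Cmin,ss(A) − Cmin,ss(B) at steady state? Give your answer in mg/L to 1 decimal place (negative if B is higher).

0.5 mg/L

Regimen A: f = (1/2)^(170/48) ≈ 0.0859; Cmin,ss = (1997/196)·f/(1−f) ≈ 0.957 mg/L.
Regimen B: f = (1/2)^(119/48) ≈ 0.1793; Cmin,ss = (426/196)·f/(1−f) ≈ 0.475 mg/L.
Difference ≈ 0.957 − 0.475 ≈ 0.482 mg/L.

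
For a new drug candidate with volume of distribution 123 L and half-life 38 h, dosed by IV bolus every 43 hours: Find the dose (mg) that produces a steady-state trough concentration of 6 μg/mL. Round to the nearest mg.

879 mg

τ/t½ = 43/38 ≈ 1.1316, so f = (1/2)^(43/38) ≈ 0.456416.
Cmin,ss = (D/Vd)·f/(1−f), so D = Cmin,ss·Vd·(1−f)/f.
D = 6 × 123 × (1−f)/f ≈ 6 × 123 × 1.19098 ≈ 878.94 mg.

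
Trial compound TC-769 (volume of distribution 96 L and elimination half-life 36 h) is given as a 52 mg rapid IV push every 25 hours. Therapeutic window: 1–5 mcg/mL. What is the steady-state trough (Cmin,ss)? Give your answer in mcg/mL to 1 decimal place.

0.9 mcg/mL

Over one 25-h interval, 25/36 ≈ 0.69444 half-lives elapse, leaving f ≈ 0.6179 of each dose.
Accumulation ratio R = 1/(1 − f) ≈ 1/0.3821 ≈ 2.6171.
Single-dose peak C₀ = D/Vd = 52/96 ≈ 0.542 mcg/mL.
Steady-state peak Cmax,ss = C₀·R ≈ 0.542 × 2.6171 ≈ 1.418 mcg/mL.
Steady-state trough Cmin,ss = Cmax,ss·f ≈ 1.418 × 0.6179 ≈ 0.876 mcg/mL.
Trough 0.9 mcg/mL vs MEC 1 mcg/mL: subtherapeutic.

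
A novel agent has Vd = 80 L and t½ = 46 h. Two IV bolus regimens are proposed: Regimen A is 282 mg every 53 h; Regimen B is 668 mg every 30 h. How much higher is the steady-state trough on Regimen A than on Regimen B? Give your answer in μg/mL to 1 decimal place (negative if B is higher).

Regimen A: f = (1/2)^(53/46) ≈ 0.4499; Cmin,ss = (282/80)·f/(1−f) ≈ 2.883 μg/mL.
Regimen B: f = (1/2)^(30/46) ≈ 0.6363; Cmin,ss = (668/80)·f/(1−f) ≈ 14.608 μg/mL.
Difference ≈ 2.883 − 14.608 ≈ -11.725 μg/mL.

-11.7 μg/mL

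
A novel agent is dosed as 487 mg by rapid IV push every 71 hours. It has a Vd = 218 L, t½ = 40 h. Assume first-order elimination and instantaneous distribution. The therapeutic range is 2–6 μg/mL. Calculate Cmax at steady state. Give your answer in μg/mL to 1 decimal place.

3.2 μg/mL

k = ln2/t½ = ln2/40 ≈ 0.017329 h⁻¹; fraction remaining f = e^(−kτ) = e^(−0.017329×71) ≈ 0.2922.
Accumulation ratio R = 1/(1 − f) ≈ 1/0.7078 ≈ 1.4128.
Single-dose peak C₀ = D/Vd = 487/218 ≈ 2.234 μg/mL.
Steady-state peak Cmax,ss = C₀·R ≈ 2.234 × 1.4128 ≈ 3.156 μg/mL.
Peak 3.2 μg/mL vs MTC 6 μg/mL: below toxic threshold.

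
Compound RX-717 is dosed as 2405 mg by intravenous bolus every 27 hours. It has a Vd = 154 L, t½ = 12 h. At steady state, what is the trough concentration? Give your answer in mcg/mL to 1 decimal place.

Over one 27-h interval, 27/12 ≈ 2.25 half-lives elapse, leaving f ≈ 0.2102 of each dose.
Accumulation ratio R = 1/(1 − f) ≈ 1/0.7898 ≈ 1.2661.
Single-dose peak C₀ = D/Vd = 2405/154 ≈ 15.617 mcg/mL.
Steady-state peak Cmax,ss = C₀·R ≈ 15.617 × 1.2661 ≈ 19.773 mcg/mL.
One interval later, Cmin,ss = Cmax,ss·e^(−kτ) ≈ 19.773 × 0.2102 ≈ 4.156 mcg/mL.

4.2 mcg/mL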